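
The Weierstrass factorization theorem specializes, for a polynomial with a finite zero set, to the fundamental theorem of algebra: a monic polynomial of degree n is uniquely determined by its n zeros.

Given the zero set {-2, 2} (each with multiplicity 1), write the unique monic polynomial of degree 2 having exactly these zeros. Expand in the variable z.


The polynomial is p(z) = ∏_{α ∈ S} (z − α), where S = {-2, 2}.
Expanding the product yields: p(z) = z^2 -4.
The resulting polynomial has degree 2 and real coefficients as required.

p(z) = z^2 -4.


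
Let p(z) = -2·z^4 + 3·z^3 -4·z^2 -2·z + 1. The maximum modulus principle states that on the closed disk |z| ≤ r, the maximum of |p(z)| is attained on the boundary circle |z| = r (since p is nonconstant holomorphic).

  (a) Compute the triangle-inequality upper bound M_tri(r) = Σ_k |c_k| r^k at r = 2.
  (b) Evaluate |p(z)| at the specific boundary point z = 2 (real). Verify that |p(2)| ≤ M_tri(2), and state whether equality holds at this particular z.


Coefficients: c_0 = 1, c_1 = -2, c_2 = -4, c_3 = 3, c_4 = -2. Radius r = 2.
Part (a). Triangle bound: M_tri(r) = Σ_k |c_k| r^k
  = |1|·2^0 + |-2|·2^1 + |-4|·2^2 + |3|·2^3 + |-2|·2^4
  = 1 + 4 + 16 + 24 + 32 = 77.
This bounds M(r) := max_{|z|=r} |p(z)| from above; equality holds iff all terms c_k z^k can be made to align in phase at a single z on |z|=r.
Part (b). At z = 2 (real, on the circle |z| = r):
  p(2) = (1)·2^0 + (-2)·2^1 + (-4)·2^2 + (3)·2^3 + (-2)·2^4 = -27.
  |p(2)| = 27.
Check: |p(2)| = 27 ≤ 77 = M_tri(2). ✓ Equality does not hold at z = 2 (the coefficients have mixed signs, so the terms do not all align in phase there).

M_tri(2) = 77; |p(2)| = 27; equality at z=2: no.


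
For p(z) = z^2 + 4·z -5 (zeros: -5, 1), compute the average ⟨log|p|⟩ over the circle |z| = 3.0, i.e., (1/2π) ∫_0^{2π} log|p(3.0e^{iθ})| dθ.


Zeros: -5, 1; r = 3.0.
Inside |z| < r: 1. Outside (|z| ≥ r): -5.
p(0) = -5, so log|p(0)| = log(5) = 1.6094.
Apply Jensen: I(r) = log|p(0)| + Σ_k log(r/|z_k|), summed over zeros inside |z| < r.
  log(r/|z_k|) for z_k = 1: log(3.0/1) = 1.0986
  Outside zeros (-5) contribute nothing to the Jensen sum.
Sum over inside zeros: 1.0986.
I(r) = log|p(0)| + (inside sum) = 1.6094 + 1.0986 = 2.7081.
Note: since some zeros are outside |z| ≤ r, the simplified n·log(r) form does NOT apply — only the inside zeros contribute.

I(r) ≈ 2.7081.


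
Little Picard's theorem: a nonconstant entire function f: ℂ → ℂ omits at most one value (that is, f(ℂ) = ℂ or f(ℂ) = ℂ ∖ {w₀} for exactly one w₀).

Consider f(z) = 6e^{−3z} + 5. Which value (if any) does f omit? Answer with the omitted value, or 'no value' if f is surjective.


Little Picard bounds the complement of f(ℂ) to at most one point.
e^{−3z} is never zero on ℂ, so 6·e^{−3z} takes every value in ℂ ∖ {0}. Adding 5 shifts the range to ℂ ∖ {5}. Thus f omits exactly the value 5.

Omitted value: 5.


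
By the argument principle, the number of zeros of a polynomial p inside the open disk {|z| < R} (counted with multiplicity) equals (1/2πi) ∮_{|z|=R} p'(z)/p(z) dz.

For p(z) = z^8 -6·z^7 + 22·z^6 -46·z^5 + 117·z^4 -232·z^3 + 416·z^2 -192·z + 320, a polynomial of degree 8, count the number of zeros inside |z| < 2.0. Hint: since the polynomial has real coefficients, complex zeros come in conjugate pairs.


The zeros of p are: (2 + 2i), (2 - 2i), (-1 + 2i), (-1 - 2i), (2 + 2i), (2 - 2i), (0 + 1i), (0 - 1i).
Their magnitudes are: 2.828, 2.828, 2.236, 2.236, 2.828, 2.828, 1, 1.
Zeros with |z| < R = 2.0: (0 + 1i), (0 - 1i).
Count = 2.
By the argument principle, (1/2πi) ∮_{|z|=R} p'(z)/p(z) dz equals exactly this count.

Number of zeros inside |z| < 2.0: 2.


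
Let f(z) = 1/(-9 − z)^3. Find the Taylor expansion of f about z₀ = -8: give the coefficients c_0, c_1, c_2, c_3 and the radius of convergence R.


Let w = z − z₀, so z = z₀ + w.
Then -9 − z = -9 − (z₀ + w) = (-9 − z₀) − w = -1 − w.
f(z) = 1/(-1 − w)^3 = (1/(-1)^3) · (1 − w/(-1))^{−3}.
By the binomial series (1−u)^{−3} = Σ_{n≥0} C(n+2, 2) u^n for |u|<1, with u = w/(-1):
  c_n = C(n+2, 2) / (-1)^(n+3).
  c_0 = 1/(-1)^3 = -1.
  c_1 = 3/(-1)^4 = 3.
  c_2 = 6/(-1)^5 = -6.
  c_3 = 10/(-1)^6 = 10.
The series is valid for |w/d| < 1, i.e. |z − z₀| < |d|.
Radius of convergence: R = |-9 − z₀| = |-1| = 1 (distance from z₀ to the singularity z = -9).

c_0 = -1, c_1 = 3, c_2 = -6, c_3 = 10; R = 1.


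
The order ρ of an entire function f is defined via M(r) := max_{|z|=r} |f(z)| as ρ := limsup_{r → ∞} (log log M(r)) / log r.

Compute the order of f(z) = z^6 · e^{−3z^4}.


M(r) = max_{|z|=r} |1|·|z|^6·|e^{−3z^4}| = 1·r^6 · e^{3r^4} (the factors attain their maxima compatibly on |z|=r). Then log M(r) = log 1 + 6·log r + 3r^4, dominated by the last term, so log log M(r) ~ 4·log r. The polynomial factor 1z^6 contributes only a log r term and does not affect the order. ρ = 4.
Therefore ρ = 4.

Order ρ = 4.


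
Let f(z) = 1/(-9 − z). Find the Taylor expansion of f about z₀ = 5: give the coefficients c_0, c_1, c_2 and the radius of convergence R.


Let w = z − z₀, so z = z₀ + w.
Then -9 − z = -9 − (z₀ + w) = (-9 − z₀) − w = -14 − w.
f(z) = 1/(-14 − w) = (1/(-14)) · 1/(1 − w/(-14)) = Σ_{n≥0} w^n / (-14)^(n+1).
So c_n = 1/(-14)^(n+1):
  c_0 = 1/(-14)^1 = -1/14.
  c_1 = 1/(-14)^2 = 1/196.
  c_2 = 1/(-14)^3 = -1/2744.
The series is valid for |w/d| < 1, i.e. |z − z₀| < |d|.
Radius of convergence: R = |-9 − z₀| = |-14| = 14 (distance from z₀ to the singularity z = -9).

c_0 = -1/14, c_1 = 1/196, c_2 = -1/2744; R = 14.


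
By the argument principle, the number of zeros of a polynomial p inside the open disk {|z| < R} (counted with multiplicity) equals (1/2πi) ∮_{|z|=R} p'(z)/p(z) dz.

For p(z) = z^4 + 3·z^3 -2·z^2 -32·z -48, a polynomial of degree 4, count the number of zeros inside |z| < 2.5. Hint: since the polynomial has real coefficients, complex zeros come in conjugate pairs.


The zeros of p are: -2, (-2 + 2i), (-2 - 2i), 3.
Their magnitudes are: 2, 2.828, 2.828, 3.
Zeros with |z| < R = 2.5: -2.
Count = 1.
By the argument principle, (1/2πi) ∮_{|z|=R} p'(z)/p(z) dz equals exactly this count.

Number of zeros inside |z| < 2.5: 1.


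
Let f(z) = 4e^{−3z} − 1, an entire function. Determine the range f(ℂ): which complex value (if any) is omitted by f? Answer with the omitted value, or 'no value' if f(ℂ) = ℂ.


Little Picard bounds the complement of f(ℂ) to at most one point.
e^{−3z} is never zero on ℂ, so 4·e^{−3z} takes every value in ℂ ∖ {0}. Adding -1 shifts the range to ℂ ∖ {-1}. Thus f omits exactly the value -1.

Omitted value: -1.


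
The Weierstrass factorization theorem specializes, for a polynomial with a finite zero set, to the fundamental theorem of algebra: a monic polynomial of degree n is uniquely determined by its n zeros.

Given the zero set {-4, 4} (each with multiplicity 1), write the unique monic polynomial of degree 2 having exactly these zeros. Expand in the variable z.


The polynomial is p(z) = ∏_{α ∈ S} (z − α), where S = {-4, 4}.
Expanding the product yields: p(z) = z^2 -16.
The resulting polynomial has degree 2 and real coefficients as required.

p(z) = z^2 -16.


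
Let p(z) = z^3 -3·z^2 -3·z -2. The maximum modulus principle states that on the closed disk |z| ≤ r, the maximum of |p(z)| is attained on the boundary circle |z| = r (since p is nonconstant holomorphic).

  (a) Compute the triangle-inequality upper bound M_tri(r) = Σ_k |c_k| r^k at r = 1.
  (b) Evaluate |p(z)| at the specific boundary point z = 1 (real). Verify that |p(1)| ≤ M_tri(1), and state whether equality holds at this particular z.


Coefficients: c_0 = -2, c_1 = -3, c_2 = -3, c_3 = 1. Radius r = 1.
Part (a). Triangle bound: M_tri(r) = Σ_k |c_k| r^k
  = |-2|·1^0 + |-3|·1^1 + |-3|·1^2 + |1|·1^3
  = 2 + 3 + 3 + 1 = 9.
This bounds M(r) := max_{|z|=r} |p(z)| from above; equality holds iff all terms c_k z^k can be made to align in phase at a single z on |z|=r.
Part (b). At z = 1 (real, on the circle |z| = r):
  p(1) = (-2)·1^0 + (-3)·1^1 + (-3)·1^2 + (1)·1^3 = -7.
  |p(1)| = 7.
Check: |p(1)| = 7 ≤ 9 = M_tri(1). ✓ Equality does not hold at z = 1 (the coefficients have mixed signs, so the terms do not all align in phase there).

M_tri(1) = 9; |p(1)| = 7; equality at z=1: no.


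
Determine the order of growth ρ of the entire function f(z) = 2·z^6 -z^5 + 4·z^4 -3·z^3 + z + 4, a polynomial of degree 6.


|f(z)| ≤ Σ|c_k|·r^k = O(r^6) as r → ∞. Polynomial growth is O(e^{r^ε}) for every ε > 0 (since r^6/e^{r^ε} → 0), so ρ ≤ ε for all ε > 0, i.e. ρ = 0. Every nonconstant polynomial has order 0.
Therefore ρ = 0.

Order ρ = 0.


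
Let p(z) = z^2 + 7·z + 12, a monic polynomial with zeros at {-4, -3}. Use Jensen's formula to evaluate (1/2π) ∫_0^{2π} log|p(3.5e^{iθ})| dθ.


Zeros: -4, -3; r = 3.5.
Inside |z| < r: -3. Outside (|z| ≥ r): -4.
p(0) = 12, so log|p(0)| = log(12) = 2.4849.
Apply Jensen: I(r) = log|p(0)| + Σ_k log(r/|z_k|), summed over zeros inside |z| < r.
  log(r/|z_k|) for z_k = -3: log(3.5/3) = 0.1542
  Outside zeros (-4) contribute nothing to the Jensen sum.
Sum over inside zeros: 0.1542.
I(r) = log|p(0)| + (inside sum) = 2.4849 + 0.1542 = 2.6391.
Note: since some zeros are outside |z| ≤ r, the simplified n·log(r) form does NOT apply — only the inside zeros contribute.

I(r) ≈ 2.6391.


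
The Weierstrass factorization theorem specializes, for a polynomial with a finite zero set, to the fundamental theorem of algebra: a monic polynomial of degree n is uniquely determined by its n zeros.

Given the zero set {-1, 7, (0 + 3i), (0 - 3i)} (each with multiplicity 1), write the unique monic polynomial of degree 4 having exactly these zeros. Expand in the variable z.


The polynomial is p(z) = ∏_{α ∈ S} (z − α), where S = {-1, 7, (0 + 3i), (0 - 3i)}.
Expanding the product yields: p(z) = z^4 -6·z^3 + 2·z^2 -54·z -63.
Note conjugate pairs combine to real quadratics: (z − (0+3i))(z − (0−3i)) = z² + 9.
The resulting polynomial has degree 4 and real coefficients as required.

p(z) = z^4 -6·z^3 + 2·z^2 -54·z -63.


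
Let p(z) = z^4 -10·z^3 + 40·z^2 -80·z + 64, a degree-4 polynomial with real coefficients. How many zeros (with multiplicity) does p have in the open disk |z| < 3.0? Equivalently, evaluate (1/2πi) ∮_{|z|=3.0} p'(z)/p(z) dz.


The zeros of p are: 2, 4, (2 + 2i), (2 - 2i).
Their magnitudes are: 2, 4, 2.828, 2.828.
Zeros with |z| < R = 3.0: 2, (2 + 2i), (2 - 2i).
Count = 3.
By the argument principle, (1/2πi) ∮_{|z|=R} p'(z)/p(z) dz equals exactly this count.

Number of zeros inside |z| < 3.0: 3.


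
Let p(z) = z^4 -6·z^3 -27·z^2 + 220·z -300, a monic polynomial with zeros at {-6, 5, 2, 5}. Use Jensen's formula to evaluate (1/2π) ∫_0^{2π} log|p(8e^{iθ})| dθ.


Zeros: -6, 2, 5, 5; r = 8.
Inside |z| < r: -6, 2, 5, 5. Outside (|z| ≥ r): ∅.
p(0) = -300, so log|p(0)| = log(300) = 5.7038.
Apply Jensen: I(r) = log|p(0)| + Σ_k log(r/|z_k|), summed over zeros inside |z| < r.
  log(r/|z_k|) for z_k = -6: log(8/6) = 0.2877
  log(r/|z_k|) for z_k = 5: log(8/5) = 0.4700
  log(r/|z_k|) for z_k = 2: log(8/2) = 1.3863
  log(r/|z_k|) for z_k = 5: log(8/5) = 0.4700
Sum over inside zeros: 2.6140.
I(r) = log|p(0)| + (inside sum) = 5.7038 + 2.6140 = 8.3178.
Closed form (all zeros inside, monic): I(r) = n·log(r) = 4·log(8) = 8.3178. ✓

I(r) ≈ 8.3178.


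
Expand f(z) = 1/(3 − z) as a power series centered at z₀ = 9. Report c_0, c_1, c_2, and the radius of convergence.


Let w = z − z₀, so z = z₀ + w.
Then 3 − z = 3 − (z₀ + w) = (3 − z₀) − w = -6 − w.
f(z) = 1/(-6 − w) = (1/(-6)) · 1/(1 − w/(-6)) = Σ_{n≥0} w^n / (-6)^(n+1).
So c_n = 1/(-6)^(n+1):
  c_0 = 1/(-6)^1 = -1/6.
  c_1 = 1/(-6)^2 = 1/36.
  c_2 = 1/(-6)^3 = -1/216.
The series is valid for |w/d| < 1, i.e. |z − z₀| < |d|.
Radius of convergence: R = |3 − z₀| = |-6| = 6 (distance from z₀ to the singularity z = 3).

c_0 = -1/6, c_1 = 1/36, c_2 = -1/216; R = 6.


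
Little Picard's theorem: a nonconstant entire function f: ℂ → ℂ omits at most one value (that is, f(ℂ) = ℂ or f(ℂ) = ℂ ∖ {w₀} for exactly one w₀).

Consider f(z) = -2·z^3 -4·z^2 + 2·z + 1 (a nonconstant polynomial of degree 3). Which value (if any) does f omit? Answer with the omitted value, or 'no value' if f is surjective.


Little Picard bounds the complement of f(ℂ) to at most one point.
For every w ∈ ℂ, the equation p(z) − w = 0 is a nonconstant polynomial in z and hence has at least one root by the fundamental theorem of algebra. So p is surjective onto ℂ, omitting no value.

Omitted value: no value.


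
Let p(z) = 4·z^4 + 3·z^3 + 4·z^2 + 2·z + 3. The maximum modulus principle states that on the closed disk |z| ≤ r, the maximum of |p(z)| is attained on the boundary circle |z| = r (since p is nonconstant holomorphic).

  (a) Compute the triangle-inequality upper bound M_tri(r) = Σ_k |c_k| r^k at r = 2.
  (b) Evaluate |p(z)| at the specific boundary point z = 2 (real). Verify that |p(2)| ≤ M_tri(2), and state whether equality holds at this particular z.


Coefficients: c_0 = 3, c_1 = 2, c_2 = 4, c_3 = 3, c_4 = 4. Radius r = 2.
Part (a). Triangle bound: M_tri(r) = Σ_k |c_k| r^k
  = |3|·2^0 + |2|·2^1 + |4|·2^2 + |3|·2^3 + |4|·2^4
  = 3 + 4 + 16 + 24 + 64 = 111.
This bounds M(r) := max_{|z|=r} |p(z)| from above; equality holds iff all terms c_k z^k can be made to align in phase at a single z on |z|=r.
Part (b). At z = 2 (real, on the circle |z| = r):
  p(2) = (3)·2^0 + (2)·2^1 + (4)·2^2 + (3)·2^3 + (4)·2^4 = 111.
  |p(2)| = 111.
Since all nonzero coefficients share the same sign, |p(2)| = 111 = M_tri(2); the triangle bound is attained at z = 2, so in fact M(r) = 111.

M_tri(2) = 111; |p(2)| = 111; equality at z=2: yes.


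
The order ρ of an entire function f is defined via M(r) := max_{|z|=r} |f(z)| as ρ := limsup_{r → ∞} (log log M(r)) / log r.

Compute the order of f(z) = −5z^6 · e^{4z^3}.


M(r) = max_{|z|=r} |-5|·|z|^6·|e^{4z^3}| = 5·r^6 · e^{4r^3} (the factors attain their maxima compatibly on |z|=r). Then log M(r) = log 5 + 6·log r + 4r^3, dominated by the last term, so log log M(r) ~ 3·log r. The polynomial factor -5z^6 contributes only a log r term and does not affect the order. ρ = 3.
Therefore ρ = 3.

Order ρ = 3.


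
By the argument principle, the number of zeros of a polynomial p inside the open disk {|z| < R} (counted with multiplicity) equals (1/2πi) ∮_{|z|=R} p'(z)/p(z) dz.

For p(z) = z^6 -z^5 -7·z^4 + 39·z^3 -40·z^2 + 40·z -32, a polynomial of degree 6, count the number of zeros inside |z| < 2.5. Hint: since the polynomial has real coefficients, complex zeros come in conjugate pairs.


The zeros of p are: -4, (0 + 1i), (0 - 1i), (2 + 2i), (2 - 2i), 1.
Their magnitudes are: 4, 1, 1, 2.828, 2.828, 1.
Zeros with |z| < R = 2.5: (0 + 1i), (0 - 1i), 1.
Count = 3.
By the argument principle, (1/2πi) ∮_{|z|=R} p'(z)/p(z) dz equals exactly this count.

Number of zeros inside |z| < 2.5: 3.


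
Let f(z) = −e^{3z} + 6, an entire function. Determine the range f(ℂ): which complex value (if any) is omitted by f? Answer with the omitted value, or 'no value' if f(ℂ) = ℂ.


Little Picard bounds the complement of f(ℂ) to at most one point.
e^{3z} is never zero on ℂ, so -1·e^{3z} takes every value in ℂ ∖ {0}. Adding 6 shifts the range to ℂ ∖ {6}. Thus f omits exactly the value 6.

Omitted value: 6.


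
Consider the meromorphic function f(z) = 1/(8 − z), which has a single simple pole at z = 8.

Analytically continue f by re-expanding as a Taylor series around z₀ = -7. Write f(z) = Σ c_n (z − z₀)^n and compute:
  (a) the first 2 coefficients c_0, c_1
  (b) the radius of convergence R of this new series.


Let w = z − z₀, so z = z₀ + w.
Then 8 − z = 8 − (z₀ + w) = (8 − z₀) − w = 15 − w.
f(z) = 1/(15 − w) = (1/(15)) · 1/(1 − w/(15)) = Σ_{n≥0} w^n / (15)^(n+1).
So c_n = 1/(15)^(n+1):
  c_0 = 1/(15)^1 = 1/15.
  c_1 = 1/(15)^2 = 1/225.
The series is valid for |w/d| < 1, i.e. |z − z₀| < |d|.
Radius of convergence: R = |8 − z₀| = |15| = 15 (distance from z₀ to the singularity z = 8).

c_0 = 1/15, c_1 = 1/225; R = 15.


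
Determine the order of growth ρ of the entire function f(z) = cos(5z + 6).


cos(w) is a linear combination of e^{iw} and e^{−iw} (or e^w, e^{−w} in the hyperbolic case), so |cos(w)| ≤ e^{|w|}. With w = 5z + 6, |w| ≤ 5|z| + 6 = 5r + 6 on |z| = r, giving M(r) ≤ e^{5r + 6}, so ρ ≤ 1. On a suitable ray (z = it for sin/cos; z = t for sinh/cosh, t real → ∞), |cos(5z + 6)| grows like e^{5|t|}/2, so ρ ≥ 1. Hence ρ = 1.
Therefore ρ = 1.

Order ρ = 1.


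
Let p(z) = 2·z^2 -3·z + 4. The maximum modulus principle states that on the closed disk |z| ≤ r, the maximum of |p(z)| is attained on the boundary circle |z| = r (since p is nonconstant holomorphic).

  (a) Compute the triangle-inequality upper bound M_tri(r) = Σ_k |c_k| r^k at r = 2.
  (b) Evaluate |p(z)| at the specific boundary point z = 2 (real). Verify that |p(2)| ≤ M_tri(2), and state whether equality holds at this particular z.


Coefficients: c_0 = 4, c_1 = -3, c_2 = 2. Radius r = 2.
Part (a). Triangle bound: M_tri(r) = Σ_k |c_k| r^k
  = |4|·2^0 + |-3|·2^1 + |2|·2^2
  = 4 + 6 + 8 = 18.
This bounds M(r) := max_{|z|=r} |p(z)| from above; equality holds iff all terms c_k z^k can be made to align in phase at a single z on |z|=r.
Part (b). At z = 2 (real, on the circle |z| = r):
  p(2) = (4)·2^0 + (-3)·2^1 + (2)·2^2 = 6.
  |p(2)| = 6.
Check: |p(2)| = 6 ≤ 18 = M_tri(2). ✓ Equality does not hold at z = 2 (the coefficients have mixed signs, so the terms do not all align in phase there).

M_tri(2) = 18; |p(2)| = 6; equality at z=2: no.


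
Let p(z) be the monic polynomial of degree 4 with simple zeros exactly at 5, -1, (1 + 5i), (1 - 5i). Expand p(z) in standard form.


The polynomial is p(z) = ∏_{α ∈ S} (z − α), where S = {5, -1, (1 + 5i), (1 - 5i)}.
Expanding the product yields: p(z) = z^4 -6·z^3 + 29·z^2 -94·z -130.
Note conjugate pairs combine to real quadratics: (z − (1+5i))(z − (1−5i)) = z² − 2z + 26.
The resulting polynomial has degree 4 and real coefficients as required.

p(z) = z^4 -6·z^3 + 29·z^2 -94·z -130.


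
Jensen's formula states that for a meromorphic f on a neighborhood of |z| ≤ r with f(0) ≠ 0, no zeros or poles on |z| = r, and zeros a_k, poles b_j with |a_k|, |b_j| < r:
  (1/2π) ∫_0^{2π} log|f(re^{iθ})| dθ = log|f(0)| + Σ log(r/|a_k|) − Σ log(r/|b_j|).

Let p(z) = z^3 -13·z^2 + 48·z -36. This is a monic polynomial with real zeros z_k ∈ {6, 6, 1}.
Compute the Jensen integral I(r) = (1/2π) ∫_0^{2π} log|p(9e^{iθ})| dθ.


Zeros: 1, 6, 6; r = 9.
Inside |z| < r: 1, 6, 6. Outside (|z| ≥ r): ∅.
p(0) = -36, so log|p(0)| = log(36) = 3.5835.
Apply Jensen: I(r) = log|p(0)| + Σ_k log(r/|z_k|), summed over zeros inside |z| < r.
  log(r/|z_k|) for z_k = 6: log(9/6) = 0.4055
  log(r/|z_k|) for z_k = 6: log(9/6) = 0.4055
  log(r/|z_k|) for z_k = 1: log(9/1) = 2.1972
Sum over inside zeros: 3.0082.
I(r) = log|p(0)| + (inside sum) = 3.5835 + 3.0082 = 6.5917.
Closed form (all zeros inside, monic): I(r) = n·log(r) = 3·log(9) = 6.5917. ✓

I(r) ≈ 6.5917.


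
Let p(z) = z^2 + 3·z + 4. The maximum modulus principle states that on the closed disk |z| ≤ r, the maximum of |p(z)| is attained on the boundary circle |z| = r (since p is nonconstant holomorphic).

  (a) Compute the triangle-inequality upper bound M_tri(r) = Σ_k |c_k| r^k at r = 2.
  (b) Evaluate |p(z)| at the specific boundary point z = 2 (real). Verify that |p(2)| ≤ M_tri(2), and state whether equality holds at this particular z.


Coefficients: c_0 = 4, c_1 = 3, c_2 = 1. Radius r = 2.
Part (a). Triangle bound: M_tri(r) = Σ_k |c_k| r^k
  = |4|·2^0 + |3|·2^1 + |1|·2^2
  = 4 + 6 + 4 = 14.
This bounds M(r) := max_{|z|=r} |p(z)| from above; equality holds iff all terms c_k z^k can be made to align in phase at a single z on |z|=r.
Part (b). At z = 2 (real, on the circle |z| = r):
  p(2) = (4)·2^0 + (3)·2^1 + (1)·2^2 = 14.
  |p(2)| = 14.
Since all nonzero coefficients share the same sign, |p(2)| = 14 = M_tri(2); the triangle bound is attained at z = 2, so in fact M(r) = 14.

M_tri(2) = 14; |p(2)| = 14; equality at z=2: yes.


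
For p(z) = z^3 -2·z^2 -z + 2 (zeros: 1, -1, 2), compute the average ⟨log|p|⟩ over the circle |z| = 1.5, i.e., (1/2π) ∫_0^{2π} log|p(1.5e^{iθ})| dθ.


Zeros: -1, 1, 2; r = 1.5.
Inside |z| < r: -1, 1. Outside (|z| ≥ r): 2.
p(0) = 2, so log|p(0)| = log(2) = 0.6931.
Apply Jensen: I(r) = log|p(0)| + Σ_k log(r/|z_k|), summed over zeros inside |z| < r.
  log(r/|z_k|) for z_k = 1: log(1.5/1) = 0.4055
  log(r/|z_k|) for z_k = -1: log(1.5/1) = 0.4055
  Outside zeros (2) contribute nothing to the Jensen sum.
Sum over inside zeros: 0.8109.
I(r) = log|p(0)| + (inside sum) = 0.6931 + 0.8109 = 1.5041.
Note: since some zeros are outside |z| ≤ r, the simplified n·log(r) form does NOT apply — only the inside zeros contribute.

I(r) ≈ 1.5041.


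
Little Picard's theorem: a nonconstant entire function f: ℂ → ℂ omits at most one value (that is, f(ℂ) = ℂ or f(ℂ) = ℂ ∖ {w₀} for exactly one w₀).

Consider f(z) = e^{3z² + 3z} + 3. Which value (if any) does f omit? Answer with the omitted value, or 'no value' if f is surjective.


Little Picard bounds the complement of f(ℂ) to at most one point.
The exponent g(z) = 3z² + 3z is a nonconstant polynomial, hence surjective onto ℂ. So e^{g(z)} takes every value in {e^w : w ∈ ℂ} = ℂ ∖ {0}. Adding 3 shifts the range to ℂ ∖ {3}. f omits exactly 3.

Omitted value: 3.


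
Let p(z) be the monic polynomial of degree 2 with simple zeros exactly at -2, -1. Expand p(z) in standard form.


The polynomial is p(z) = ∏_{α ∈ S} (z − α), where S = {-2, -1}.
Expanding the product yields: p(z) = z^2 + 3·z + 2.
The resulting polynomial has degree 2 and real coefficients as required.

p(z) = z^2 + 3·z + 2.


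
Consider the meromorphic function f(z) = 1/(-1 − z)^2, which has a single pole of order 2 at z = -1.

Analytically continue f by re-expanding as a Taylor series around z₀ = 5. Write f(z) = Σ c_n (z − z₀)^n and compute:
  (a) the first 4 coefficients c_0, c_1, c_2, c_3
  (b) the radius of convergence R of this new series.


Let w = z − z₀, so z = z₀ + w.
Then -1 − z = -1 − (z₀ + w) = (-1 − z₀) − w = -6 − w.
f(z) = 1/(-6 − w)^2 = (1/(-6)^2) · (1 − w/(-6))^{−2}.
By the binomial series (1−u)^{−2} = Σ_{n≥0} C(n+1, 1) u^n for |u|<1, with u = w/(-6):
  c_n = C(n+1, 1) / (-6)^(n+2).
  c_0 = 1/(-6)^2 = 1/36.
  c_1 = 2/(-6)^3 = -1/108.
  c_2 = 3/(-6)^4 = 1/432.
  c_3 = 4/(-6)^5 = -1/1944.
The series is valid for |w/d| < 1, i.e. |z − z₀| < |d|.
Radius of convergence: R = |-1 − z₀| = |-6| = 6 (distance from z₀ to the singularity z = -1).

c_0 = 1/36, c_1 = -1/108, c_2 = 1/432, c_3 = -1/1944; R = 6.


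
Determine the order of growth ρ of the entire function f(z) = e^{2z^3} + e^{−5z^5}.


Each summand is entire of order 3 and 5 respectively (as in the single-exponential case). The order of a sum is at most the max of the orders, so ρ ≤ 5. For the lower bound: on |z|=r choose arg z so that -5z^5 is real positive; then |e^{-5z^5}| = e^{5r^5} while |e^{2z^3}| ≤ e^{2r^3} = o(e^{5r^5}). So |f| ≥ e^{5r^5}(1 − o(1)) and ρ ≥ 5. Hence ρ = max(3, 5) = 5.
Therefore ρ = 5.

Order ρ = 5.


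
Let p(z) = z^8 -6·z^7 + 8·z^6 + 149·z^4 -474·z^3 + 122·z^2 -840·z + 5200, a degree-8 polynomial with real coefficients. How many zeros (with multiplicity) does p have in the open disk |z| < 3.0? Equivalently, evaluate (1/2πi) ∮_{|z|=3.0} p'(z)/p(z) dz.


The zeros of p are: (-2 + 2i), (-2 - 2i), (-1 + 2i), (-1 - 2i), (3 + 1i), (3 - 1i), (3 + 2i), (3 - 2i).
Their magnitudes are: 2.828, 2.828, 2.236, 2.236, 3.162, 3.162, 3.606, 3.606.
Zeros with |z| < R = 3.0: (-2 + 2i), (-2 - 2i), (-1 + 2i), (-1 - 2i).
Count = 4.
By the argument principle, (1/2πi) ∮_{|z|=R} p'(z)/p(z) dz equals exactly this count.

Number of zeros inside |z| < 3.0: 4.


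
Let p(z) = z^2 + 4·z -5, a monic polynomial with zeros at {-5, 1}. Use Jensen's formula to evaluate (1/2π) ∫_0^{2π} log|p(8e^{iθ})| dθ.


Zeros: -5, 1; r = 8.
Inside |z| < r: -5, 1. Outside (|z| ≥ r): ∅.
p(0) = -5, so log|p(0)| = log(5) = 1.6094.
Apply Jensen: I(r) = log|p(0)| + Σ_k log(r/|z_k|), summed over zeros inside |z| < r.
  log(r/|z_k|) for z_k = -5: log(8/5) = 0.4700
  log(r/|z_k|) for z_k = 1: log(8/1) = 2.0794
Sum over inside zeros: 2.5494.
I(r) = log|p(0)| + (inside sum) = 1.6094 + 2.5494 = 4.1589.
Closed form (all zeros inside, monic): I(r) = n·log(r) = 2·log(8) = 4.1589. ✓

I(r) ≈ 4.1589.


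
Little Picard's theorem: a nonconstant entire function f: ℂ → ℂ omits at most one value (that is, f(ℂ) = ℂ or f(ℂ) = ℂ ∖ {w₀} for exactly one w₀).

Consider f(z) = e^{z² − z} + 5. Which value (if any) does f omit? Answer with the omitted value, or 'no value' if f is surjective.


Little Picard bounds the complement of f(ℂ) to at most one point.
The exponent g(z) = z² − z is a nonconstant polynomial, hence surjective onto ℂ. So e^{g(z)} takes every value in {e^w : w ∈ ℂ} = ℂ ∖ {0}. Adding 5 shifts the range to ℂ ∖ {5}. f omits exactly 5.

Omitted value: 5.


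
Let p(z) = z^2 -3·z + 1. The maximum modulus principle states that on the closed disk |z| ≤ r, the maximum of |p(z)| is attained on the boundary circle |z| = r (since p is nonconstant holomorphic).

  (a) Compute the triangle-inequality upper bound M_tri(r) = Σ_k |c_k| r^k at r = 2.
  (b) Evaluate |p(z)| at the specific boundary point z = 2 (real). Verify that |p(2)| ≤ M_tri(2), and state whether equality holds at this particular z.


Coefficients: c_0 = 1, c_1 = -3, c_2 = 1. Radius r = 2.
Part (a). Triangle bound: M_tri(r) = Σ_k |c_k| r^k
  = |1|·2^0 + |-3|·2^1 + |1|·2^2
  = 1 + 6 + 4 = 11.
This bounds M(r) := max_{|z|=r} |p(z)| from above; equality holds iff all terms c_k z^k can be made to align in phase at a single z on |z|=r.
Part (b). At z = 2 (real, on the circle |z| = r):
  p(2) = (1)·2^0 + (-3)·2^1 + (1)·2^2 = -1.
  |p(2)| = 1.
Check: |p(2)| = 1 ≤ 11 = M_tri(2). ✓ Equality does not hold at z = 2 (the coefficients have mixed signs, so the terms do not all align in phase there).

M_tri(2) = 11; |p(2)| = 1; equality at z=2: no.


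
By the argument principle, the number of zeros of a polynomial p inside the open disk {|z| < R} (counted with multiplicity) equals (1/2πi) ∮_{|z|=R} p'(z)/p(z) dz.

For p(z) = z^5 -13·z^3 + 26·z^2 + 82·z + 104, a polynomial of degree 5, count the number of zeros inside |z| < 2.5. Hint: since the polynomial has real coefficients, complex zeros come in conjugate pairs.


The zeros of p are: (3 + 2i), (3 - 2i), (-1 + 1i), (-1 - 1i), -4.
Their magnitudes are: 3.606, 3.606, 1.414, 1.414, 4.
Zeros with |z| < R = 2.5: (-1 + 1i), (-1 - 1i).
Count = 2.
By the argument principle, (1/2πi) ∮_{|z|=R} p'(z)/p(z) dz equals exactly this count.

Number of zeros inside |z| < 2.5: 2.


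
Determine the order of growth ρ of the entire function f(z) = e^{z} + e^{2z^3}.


Each summand is entire of order 1 and 3 respectively (as in the single-exponential case). The order of a sum is at most the max of the orders, so ρ ≤ 3. For the lower bound: on |z|=r choose arg z so that 2z^3 is real positive; then |e^{2z^3}| = e^{2r^3} while |e^{1z}| ≤ e^{1r^1} = o(e^{2r^3}). So |f| ≥ e^{2r^3}(1 − o(1)) and ρ ≥ 3. Hence ρ = max(1, 3) = 3.
Therefore ρ = 3.

Order ρ = 3.


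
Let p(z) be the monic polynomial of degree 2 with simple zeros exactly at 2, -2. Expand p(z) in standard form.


The polynomial is p(z) = ∏_{α ∈ S} (z − α), where S = {2, -2}.
Expanding the product yields: p(z) = z^2 -4.
The resulting polynomial has degree 2 and real coefficients as required.

p(z) = z^2 -4.


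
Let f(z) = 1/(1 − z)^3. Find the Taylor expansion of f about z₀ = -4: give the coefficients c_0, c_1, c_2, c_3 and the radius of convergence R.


Let w = z − z₀, so z = z₀ + w.
Then 1 − z = 1 − (z₀ + w) = (1 − z₀) − w = 5 − w.
f(z) = 1/(5 − w)^3 = (1/(5)^3) · (1 − w/(5))^{−3}.
By the binomial series (1−u)^{−3} = Σ_{n≥0} C(n+2, 2) u^n for |u|<1, with u = w/(5):
  c_n = C(n+2, 2) / (5)^(n+3).
  c_0 = 1/(5)^3 = 1/125.
  c_1 = 3/(5)^4 = 3/625.
  c_2 = 6/(5)^5 = 6/3125.
  c_3 = 10/(5)^6 = 2/3125.
The series is valid for |w/d| < 1, i.e. |z − z₀| < |d|.
Radius of convergence: R = |1 − z₀| = |5| = 5 (distance from z₀ to the singularity z = 1).

c_0 = 1/125, c_1 = 3/625, c_2 = 6/3125, c_3 = 2/3125; R = 5.


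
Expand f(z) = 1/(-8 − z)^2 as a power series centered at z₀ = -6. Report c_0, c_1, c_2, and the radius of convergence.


Let w = z − z₀, so z = z₀ + w.
Then -8 − z = -8 − (z₀ + w) = (-8 − z₀) − w = -2 − w.
f(z) = 1/(-2 − w)^2 = (1/(-2)^2) · (1 − w/(-2))^{−2}.
By the binomial series (1−u)^{−2} = Σ_{n≥0} C(n+1, 1) u^n for |u|<1, with u = w/(-2):
  c_n = C(n+1, 1) / (-2)^(n+2).
  c_0 = 1/(-2)^2 = 1/4.
  c_1 = 2/(-2)^3 = -1/4.
  c_2 = 3/(-2)^4 = 3/16.
The series is valid for |w/d| < 1, i.e. |z − z₀| < |d|.
Radius of convergence: R = |-8 − z₀| = |-2| = 2 (distance from z₀ to the singularity z = -8).

c_0 = 1/4, c_1 = -1/4, c_2 = 3/16; R = 2.


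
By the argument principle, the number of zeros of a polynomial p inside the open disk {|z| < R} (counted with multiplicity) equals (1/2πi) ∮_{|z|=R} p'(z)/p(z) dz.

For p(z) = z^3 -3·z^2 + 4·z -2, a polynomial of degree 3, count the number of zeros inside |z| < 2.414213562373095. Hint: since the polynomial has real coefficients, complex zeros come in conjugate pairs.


The zeros of p are: 1, (1 + 1i), (1 - 1i).
Their magnitudes are: 1, 1.414, 1.414.
Zeros with |z| < R = 2.414213562373095: 1, (1 + 1i), (1 - 1i).
Count = 3.
By the argument principle, (1/2πi) ∮_{|z|=R} p'(z)/p(z) dz equals exactly this count.

Number of zeros inside |z| < 2.414213562373095: 3.


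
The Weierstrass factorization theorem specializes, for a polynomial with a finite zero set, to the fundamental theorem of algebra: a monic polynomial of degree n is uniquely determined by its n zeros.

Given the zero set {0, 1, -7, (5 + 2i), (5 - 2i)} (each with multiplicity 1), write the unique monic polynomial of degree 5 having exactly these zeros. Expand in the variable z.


The polynomial is p(z) = ∏_{α ∈ S} (z − α), where S = {0, 1, -7, (5 + 2i), (5 - 2i)}.
Expanding the product yields: p(z) = z^5 -4·z^4 -38·z^3 + 244·z^2 -203·z.
Note conjugate pairs combine to real quadratics: (z − (5+2i))(z − (5−2i)) = z² − 10z + 29.
The resulting polynomial has degree 5 and real coefficients as required.

p(z) = z^5 -4·z^4 -38·z^3 + 244·z^2 -203·z.


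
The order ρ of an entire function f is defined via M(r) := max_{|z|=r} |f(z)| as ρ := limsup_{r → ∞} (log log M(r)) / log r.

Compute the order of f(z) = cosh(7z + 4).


cosh(w) is a linear combination of e^{iw} and e^{−iw} (or e^w, e^{−w} in the hyperbolic case), so |cosh(w)| ≤ e^{|w|}. With w = 7z + 4, |w| ≤ 7|z| + 4 = 7r + 4 on |z| = r, giving M(r) ≤ e^{7r + 4}, so ρ ≤ 1. On a suitable ray (z = it for sin/cos; z = t for sinh/cosh, t real → ∞), |cosh(7z + 4)| grows like e^{7|t|}/2, so ρ ≥ 1. Hence ρ = 1.
Therefore ρ = 1.

Order ρ = 1.


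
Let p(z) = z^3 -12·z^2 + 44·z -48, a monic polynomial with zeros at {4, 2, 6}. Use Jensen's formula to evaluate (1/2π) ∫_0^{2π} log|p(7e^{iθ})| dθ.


Zeros: 2, 4, 6; r = 7.
Inside |z| < r: 2, 4, 6. Outside (|z| ≥ r): ∅.
p(0) = -48, so log|p(0)| = log(48) = 3.8712.
Apply Jensen: I(r) = log|p(0)| + Σ_k log(r/|z_k|), summed over zeros inside |z| < r.
  log(r/|z_k|) for z_k = 4: log(7/4) = 0.5596
  log(r/|z_k|) for z_k = 2: log(7/2) = 1.2528
  log(r/|z_k|) for z_k = 6: log(7/6) = 0.1542
Sum over inside zeros: 1.9665.
I(r) = log|p(0)| + (inside sum) = 3.8712 + 1.9665 = 5.8377.
Closed form (all zeros inside, monic): I(r) = n·log(r) = 3·log(7) = 5.8377. ✓

I(r) ≈ 5.8377.


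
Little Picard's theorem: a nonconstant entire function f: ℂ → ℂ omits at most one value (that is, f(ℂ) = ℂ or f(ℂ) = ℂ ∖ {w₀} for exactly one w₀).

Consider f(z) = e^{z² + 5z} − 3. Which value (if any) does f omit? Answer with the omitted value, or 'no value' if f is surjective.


Little Picard bounds the complement of f(ℂ) to at most one point.
The exponent g(z) = z² + 5z is a nonconstant polynomial, hence surjective onto ℂ. So e^{g(z)} takes every value in {e^w : w ∈ ℂ} = ℂ ∖ {0}. Adding -3 shifts the range to ℂ ∖ {-3}. f omits exactly -3.

Omitted value: -3.


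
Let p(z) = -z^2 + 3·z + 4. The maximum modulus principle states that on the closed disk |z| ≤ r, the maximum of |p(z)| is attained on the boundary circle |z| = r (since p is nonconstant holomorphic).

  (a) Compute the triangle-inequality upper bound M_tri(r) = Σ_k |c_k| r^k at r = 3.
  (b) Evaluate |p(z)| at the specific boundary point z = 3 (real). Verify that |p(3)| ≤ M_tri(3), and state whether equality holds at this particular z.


Coefficients: c_0 = 4, c_1 = 3, c_2 = -1. Radius r = 3.
Part (a). Triangle bound: M_tri(r) = Σ_k |c_k| r^k
  = |4|·3^0 + |3|·3^1 + |-1|·3^2
  = 4 + 9 + 9 = 22.
This bounds M(r) := max_{|z|=r} |p(z)| from above; equality holds iff all terms c_k z^k can be made to align in phase at a single z on |z|=r.
Part (b). At z = 3 (real, on the circle |z| = r):
  p(3) = (4)·3^0 + (3)·3^1 + (-1)·3^2 = 4.
  |p(3)| = 4.
Check: |p(3)| = 4 ≤ 22 = M_tri(3). ✓ Equality does not hold at z = 3 (the coefficients have mixed signs, so the terms do not all align in phase there).

M_tri(3) = 22; |p(3)| = 4; equality at z=3: no.


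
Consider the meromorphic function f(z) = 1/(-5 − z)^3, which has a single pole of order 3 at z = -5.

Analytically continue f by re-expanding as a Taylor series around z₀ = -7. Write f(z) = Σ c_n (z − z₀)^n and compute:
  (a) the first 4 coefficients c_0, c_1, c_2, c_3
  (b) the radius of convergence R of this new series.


Let w = z − z₀, so z = z₀ + w.
Then -5 − z = -5 − (z₀ + w) = (-5 − z₀) − w = 2 − w.
f(z) = 1/(2 − w)^3 = (1/(2)^3) · (1 − w/(2))^{−3}.
By the binomial series (1−u)^{−3} = Σ_{n≥0} C(n+2, 2) u^n for |u|<1, with u = w/(2):
  c_n = C(n+2, 2) / (2)^(n+3).
  c_0 = 1/(2)^3 = 1/8.
  c_1 = 3/(2)^4 = 3/16.
  c_2 = 6/(2)^5 = 3/16.
  c_3 = 10/(2)^6 = 5/32.
The series is valid for |w/d| < 1, i.e. |z − z₀| < |d|.
Radius of convergence: R = |-5 − z₀| = |2| = 2 (distance from z₀ to the singularity z = -5).

c_0 = 1/8, c_1 = 3/16, c_2 = 3/16, c_3 = 5/32; R = 2.


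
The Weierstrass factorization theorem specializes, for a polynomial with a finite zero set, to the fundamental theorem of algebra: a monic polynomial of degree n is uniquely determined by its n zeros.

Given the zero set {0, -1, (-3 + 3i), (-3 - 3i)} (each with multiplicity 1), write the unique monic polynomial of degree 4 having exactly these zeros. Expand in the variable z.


The polynomial is p(z) = ∏_{α ∈ S} (z − α), where S = {0, -1, (-3 + 3i), (-3 - 3i)}.
Expanding the product yields: p(z) = z^4 + 7·z^3 + 24·z^2 + 18·z.
Note conjugate pairs combine to real quadratics: (z − (-3+3i))(z − (-3−3i)) = z² + 6z + 18.
The resulting polynomial has degree 4 and real coefficients as required.

p(z) = z^4 + 7·z^3 + 24·z^2 + 18·z.


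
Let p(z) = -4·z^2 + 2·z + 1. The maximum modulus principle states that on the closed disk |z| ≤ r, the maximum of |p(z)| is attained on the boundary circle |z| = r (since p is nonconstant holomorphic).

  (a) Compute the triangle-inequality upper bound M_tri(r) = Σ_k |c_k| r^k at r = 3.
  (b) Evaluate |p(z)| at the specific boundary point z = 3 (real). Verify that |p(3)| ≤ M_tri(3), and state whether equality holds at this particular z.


Coefficients: c_0 = 1, c_1 = 2, c_2 = -4. Radius r = 3.
Part (a). Triangle bound: M_tri(r) = Σ_k |c_k| r^k
  = |1|·3^0 + |2|·3^1 + |-4|·3^2
  = 1 + 6 + 36 = 43.
This bounds M(r) := max_{|z|=r} |p(z)| from above; equality holds iff all terms c_k z^k can be made to align in phase at a single z on |z|=r.
Part (b). At z = 3 (real, on the circle |z| = r):
  p(3) = (1)·3^0 + (2)·3^1 + (-4)·3^2 = -29.
  |p(3)| = 29.
Check: |p(3)| = 29 ≤ 43 = M_tri(3). ✓ Equality does not hold at z = 3 (the coefficients have mixed signs, so the terms do not all align in phase there).

M_tri(3) = 43; |p(3)| = 29; equality at z=3: no.


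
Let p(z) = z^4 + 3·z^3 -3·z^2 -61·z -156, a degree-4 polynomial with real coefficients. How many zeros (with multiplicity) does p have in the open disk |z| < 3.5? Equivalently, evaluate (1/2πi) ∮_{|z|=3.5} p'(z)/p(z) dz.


The zeros of p are: (-2 + 3i), (-2 - 3i), -3, 4.
Their magnitudes are: 3.606, 3.606, 3, 4.
Zeros with |z| < R = 3.5: -3.
Count = 1.
By the argument principle, (1/2πi) ∮_{|z|=R} p'(z)/p(z) dz equals exactly this count.

Number of zeros inside |z| < 3.5: 1.


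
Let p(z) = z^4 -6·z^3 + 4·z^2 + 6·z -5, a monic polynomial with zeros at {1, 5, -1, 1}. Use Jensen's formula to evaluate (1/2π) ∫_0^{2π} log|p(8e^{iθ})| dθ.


Zeros: -1, 1, 1, 5; r = 8.
Inside |z| < r: -1, 1, 1, 5. Outside (|z| ≥ r): ∅.
p(0) = -5, so log|p(0)| = log(5) = 1.6094.
Apply Jensen: I(r) = log|p(0)| + Σ_k log(r/|z_k|), summed over zeros inside |z| < r.
  log(r/|z_k|) for z_k = 1: log(8/1) = 2.0794
  log(r/|z_k|) for z_k = 5: log(8/5) = 0.4700
  log(r/|z_k|) for z_k = -1: log(8/1) = 2.0794
  log(r/|z_k|) for z_k = 1: log(8/1) = 2.0794
Sum over inside zeros: 6.7083.
I(r) = log|p(0)| + (inside sum) = 1.6094 + 6.7083 = 8.3178.
Closed form (all zeros inside, monic): I(r) = n·log(r) = 4·log(8) = 8.3178. ✓

I(r) ≈ 8.3178.


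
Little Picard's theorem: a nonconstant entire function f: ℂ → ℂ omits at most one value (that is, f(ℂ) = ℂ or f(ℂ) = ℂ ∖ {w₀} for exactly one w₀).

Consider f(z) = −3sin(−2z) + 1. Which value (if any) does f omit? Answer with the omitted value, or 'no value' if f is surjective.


Little Picard bounds the complement of f(ℂ) to at most one point.
sin is entire and surjective onto ℂ: for every w ∈ ℂ, sin(ζ) = w has a solution ζ ∈ ℂ (e.g., via the complex inverse arcsin). With ζ = −2z this gives z = ζ/(-2). Then -3·sin(−2z) takes every value in -3·ℂ = ℂ, and adding 1 is a bijection of ℂ. So f is surjective and omits no value. (Note: only on the real line is sin bounded by [−1, 1].)

Omitted value: no value.


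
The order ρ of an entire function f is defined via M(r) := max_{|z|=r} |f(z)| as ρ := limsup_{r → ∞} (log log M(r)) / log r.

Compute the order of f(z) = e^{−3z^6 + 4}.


|e^{−3z^6 + 4}| = e^{Re(-3·z^6) + 4} ≤ e^{3|z|^6 + 4} = e^{3r^6 + 4} on |z| = r, so ρ ≤ 6. Choosing z on |z|=r so that -3·z^6 is real positive (always possible by picking arg z appropriately) gives |f(z)| = e^{3r^6 + 4}, matching the bound. The additive constant 4 does not affect log log M(r) ~ 6·log r. Hence ρ = 6.
Therefore ρ = 6.

Order ρ = 6.


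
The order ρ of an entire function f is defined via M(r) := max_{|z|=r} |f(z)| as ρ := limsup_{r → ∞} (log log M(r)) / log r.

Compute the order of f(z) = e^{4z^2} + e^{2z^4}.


Each summand is entire of order 2 and 4 respectively (as in the single-exponential case). The order of a sum is at most the max of the orders, so ρ ≤ 4. For the lower bound: on |z|=r choose arg z so that 2z^4 is real positive; then |e^{2z^4}| = e^{2r^4} while |e^{4z^2}| ≤ e^{4r^2} = o(e^{2r^4}). So |f| ≥ e^{2r^4}(1 − o(1)) and ρ ≥ 4. Hence ρ = max(2, 4) = 4.
Therefore ρ = 4.

Order ρ = 4.


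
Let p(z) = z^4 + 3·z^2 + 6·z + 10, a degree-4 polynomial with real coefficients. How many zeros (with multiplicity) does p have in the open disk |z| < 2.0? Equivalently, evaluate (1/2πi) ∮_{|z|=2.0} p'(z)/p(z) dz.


The zeros of p are: (1 + 2i), (1 - 2i), (-1 + 1i), (-1 - 1i).
Their magnitudes are: 2.236, 2.236, 1.414, 1.414.
Zeros with |z| < R = 2.0: (-1 + 1i), (-1 - 1i).
Count = 2.
By the argument principle, (1/2πi) ∮_{|z|=R} p'(z)/p(z) dz equals exactly this count.

Number of zeros inside |z| < 2.0: 2.
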